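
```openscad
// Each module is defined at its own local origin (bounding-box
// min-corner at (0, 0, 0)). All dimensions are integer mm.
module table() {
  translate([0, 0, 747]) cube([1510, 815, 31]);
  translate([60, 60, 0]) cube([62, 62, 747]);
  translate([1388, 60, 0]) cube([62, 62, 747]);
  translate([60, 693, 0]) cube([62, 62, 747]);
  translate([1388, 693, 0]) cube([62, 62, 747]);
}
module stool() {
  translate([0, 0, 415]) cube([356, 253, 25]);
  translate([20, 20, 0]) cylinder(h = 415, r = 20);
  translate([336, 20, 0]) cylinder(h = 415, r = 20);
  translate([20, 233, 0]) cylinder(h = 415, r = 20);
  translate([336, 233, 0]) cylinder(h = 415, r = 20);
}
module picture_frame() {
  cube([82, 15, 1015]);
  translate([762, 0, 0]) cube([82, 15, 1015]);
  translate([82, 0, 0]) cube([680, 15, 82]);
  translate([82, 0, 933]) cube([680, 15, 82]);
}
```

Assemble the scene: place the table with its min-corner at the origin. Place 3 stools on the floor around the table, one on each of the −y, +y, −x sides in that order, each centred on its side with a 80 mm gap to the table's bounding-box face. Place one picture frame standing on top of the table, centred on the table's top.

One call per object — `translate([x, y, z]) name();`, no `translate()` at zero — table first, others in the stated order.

table();
translate([577, -333, 0]) stool();
translate([577, 895, 0]) stool();
translate([-436, 281, 0]) stool();
translate([333, 400, 778]) picture_frame();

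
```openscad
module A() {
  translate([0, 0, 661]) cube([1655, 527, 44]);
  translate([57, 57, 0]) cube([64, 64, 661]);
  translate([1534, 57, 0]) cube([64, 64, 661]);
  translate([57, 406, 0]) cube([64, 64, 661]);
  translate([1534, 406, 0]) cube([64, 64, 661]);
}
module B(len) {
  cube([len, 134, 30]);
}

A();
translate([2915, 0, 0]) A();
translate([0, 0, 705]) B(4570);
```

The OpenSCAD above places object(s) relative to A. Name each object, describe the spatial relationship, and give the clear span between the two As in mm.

Second table starts at x = 2915; first ends at x = 1655; clear span = 2915 − 1655 = 1260 mm.

A is a table. B is a beam. A beam spans the tops of two tables. The clear span between the two tables is 1260 mm.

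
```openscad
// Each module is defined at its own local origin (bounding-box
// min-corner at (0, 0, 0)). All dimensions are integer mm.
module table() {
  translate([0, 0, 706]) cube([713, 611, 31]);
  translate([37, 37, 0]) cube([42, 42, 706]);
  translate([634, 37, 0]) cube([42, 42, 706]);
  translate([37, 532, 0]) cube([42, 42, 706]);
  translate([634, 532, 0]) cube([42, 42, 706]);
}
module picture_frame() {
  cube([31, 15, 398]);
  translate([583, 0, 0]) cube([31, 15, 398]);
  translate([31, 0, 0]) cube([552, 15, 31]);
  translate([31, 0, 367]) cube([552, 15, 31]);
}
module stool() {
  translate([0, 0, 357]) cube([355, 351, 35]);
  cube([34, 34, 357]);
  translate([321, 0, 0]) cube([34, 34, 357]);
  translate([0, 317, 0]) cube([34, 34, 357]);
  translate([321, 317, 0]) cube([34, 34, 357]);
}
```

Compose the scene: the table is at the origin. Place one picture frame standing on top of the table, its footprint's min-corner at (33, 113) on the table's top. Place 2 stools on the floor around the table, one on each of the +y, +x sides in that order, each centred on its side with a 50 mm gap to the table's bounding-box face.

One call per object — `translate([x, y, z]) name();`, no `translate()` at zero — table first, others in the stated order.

table();
translate([33, 113, 737]) picture_frame();
translate([179, 661, 0]) stool();
translate([763, 130, 0]) stool();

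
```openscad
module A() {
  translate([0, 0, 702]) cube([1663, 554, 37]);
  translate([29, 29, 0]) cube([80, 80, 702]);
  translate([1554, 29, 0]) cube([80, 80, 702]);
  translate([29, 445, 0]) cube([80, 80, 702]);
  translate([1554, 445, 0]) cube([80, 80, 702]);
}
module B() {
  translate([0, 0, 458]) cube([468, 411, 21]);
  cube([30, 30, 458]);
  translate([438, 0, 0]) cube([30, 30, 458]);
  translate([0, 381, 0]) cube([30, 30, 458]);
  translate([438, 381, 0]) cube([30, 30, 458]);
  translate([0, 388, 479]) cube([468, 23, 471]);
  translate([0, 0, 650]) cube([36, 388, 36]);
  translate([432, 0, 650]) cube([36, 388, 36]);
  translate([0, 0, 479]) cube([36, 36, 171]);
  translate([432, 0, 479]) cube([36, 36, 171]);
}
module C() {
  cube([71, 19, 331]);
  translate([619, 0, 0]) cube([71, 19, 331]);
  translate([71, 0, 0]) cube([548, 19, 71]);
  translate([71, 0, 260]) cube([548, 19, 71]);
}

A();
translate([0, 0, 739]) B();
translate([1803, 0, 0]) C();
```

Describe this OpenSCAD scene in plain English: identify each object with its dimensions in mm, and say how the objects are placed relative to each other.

A is a table: top 1663 mm (x) × 554 mm (y), 37 mm thick, upper face at z = 739 mm, on four 80×80 mm square legs, each inset 29 mm from the nearest pair of top edges, running from z = 0 to the bottom of the top.

B is a chair: 468×411 mm seat, 21 mm thick, top at z = 479 mm, on four 30 mm square corner legs flush with the seat edges. A 23 mm thick backrest slab spans the full seat width, extending 471 mm above the seat top, its back face flush with the seat's +y edge. Two armrests of 36×36 mm section run along each side from the seat's front edge to the front of the backrest, top faces 207 mm above the seat top and outer faces flush with the seat's x-edges; a 36×36 mm post under the front of each armrest stands on the seat at the front corner.

C is a rectangular picture frame lying in the x–z plane (depth along y). The opening is 548 mm wide (x) by 189 mm tall (z), surrounded by a border 71 mm wide on all four sides. The frame is 19 mm deep and is made of two full-height vertical stiles with two horizontal rails fitted between them.

The chair is on top of the table. The picture frame is on the floor beside the table on its +x side.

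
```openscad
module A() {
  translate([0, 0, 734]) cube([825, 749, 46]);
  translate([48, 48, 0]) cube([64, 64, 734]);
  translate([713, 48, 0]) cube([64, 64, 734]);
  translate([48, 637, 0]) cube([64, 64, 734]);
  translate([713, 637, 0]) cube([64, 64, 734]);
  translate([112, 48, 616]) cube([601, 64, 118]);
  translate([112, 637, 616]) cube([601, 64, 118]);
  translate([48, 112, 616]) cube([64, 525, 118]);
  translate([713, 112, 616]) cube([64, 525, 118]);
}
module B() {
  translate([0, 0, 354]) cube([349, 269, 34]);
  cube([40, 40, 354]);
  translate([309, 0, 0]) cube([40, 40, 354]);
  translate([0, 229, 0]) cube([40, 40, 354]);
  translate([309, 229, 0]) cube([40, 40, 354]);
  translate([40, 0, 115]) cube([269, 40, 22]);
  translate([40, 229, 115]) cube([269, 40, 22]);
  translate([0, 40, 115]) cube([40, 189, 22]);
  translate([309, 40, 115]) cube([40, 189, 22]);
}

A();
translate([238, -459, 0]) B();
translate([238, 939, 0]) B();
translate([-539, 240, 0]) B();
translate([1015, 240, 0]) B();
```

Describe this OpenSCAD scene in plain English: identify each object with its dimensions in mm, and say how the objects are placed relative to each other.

A is a table with a 825×749 mm rectangular top, 46 mm thick, top surface at z = 780 mm, supported by four 64×64 mm square legs, each inset 48 mm from the nearest pair of top edges, running from the floor. Four apron rails, 64 mm thick and 118 mm tall, run between adjacent legs with their top edges flush with the underside of the top and their outer faces flush with the legs' outer faces.

B is a four-legged stool. The seat is 349×269 mm, 34 mm thick, top at z = 388 mm. It stands on four square legs, each 40×40 mm in cross-section, from z = 0 to the seat underside, each flush with a corner of the seat. Four stretchers, 40 mm wide and 22 mm tall, connect adjacent legs with their undersides at z = 115 mm, each running between the inner faces of the legs it joins and aligned with the legs' outer faces on the other axis.

Four stools sit around the table at the −y, +y, −x, +x sides.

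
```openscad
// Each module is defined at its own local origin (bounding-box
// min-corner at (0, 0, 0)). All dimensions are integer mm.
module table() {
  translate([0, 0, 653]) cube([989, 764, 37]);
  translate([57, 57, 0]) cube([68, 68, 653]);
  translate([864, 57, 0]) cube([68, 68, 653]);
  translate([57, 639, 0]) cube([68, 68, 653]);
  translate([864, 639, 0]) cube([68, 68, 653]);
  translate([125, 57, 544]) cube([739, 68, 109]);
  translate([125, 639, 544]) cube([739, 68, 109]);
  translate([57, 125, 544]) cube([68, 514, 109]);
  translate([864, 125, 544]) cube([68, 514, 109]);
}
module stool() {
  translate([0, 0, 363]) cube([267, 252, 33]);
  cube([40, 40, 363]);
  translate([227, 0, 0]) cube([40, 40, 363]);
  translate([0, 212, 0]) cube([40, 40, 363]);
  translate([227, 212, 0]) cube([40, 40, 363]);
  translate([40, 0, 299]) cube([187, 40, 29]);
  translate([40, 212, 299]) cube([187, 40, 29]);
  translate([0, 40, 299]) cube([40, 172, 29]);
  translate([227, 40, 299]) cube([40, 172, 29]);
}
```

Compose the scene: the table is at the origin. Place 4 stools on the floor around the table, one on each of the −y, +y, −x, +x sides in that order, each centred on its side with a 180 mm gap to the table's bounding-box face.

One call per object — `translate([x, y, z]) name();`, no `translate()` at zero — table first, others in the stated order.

table();
translate([361, -432, 0]) stool();
translate([361, 944, 0]) stool();
translate([-447, 256, 0]) stool();
translate([1169, 256, 0]) stool();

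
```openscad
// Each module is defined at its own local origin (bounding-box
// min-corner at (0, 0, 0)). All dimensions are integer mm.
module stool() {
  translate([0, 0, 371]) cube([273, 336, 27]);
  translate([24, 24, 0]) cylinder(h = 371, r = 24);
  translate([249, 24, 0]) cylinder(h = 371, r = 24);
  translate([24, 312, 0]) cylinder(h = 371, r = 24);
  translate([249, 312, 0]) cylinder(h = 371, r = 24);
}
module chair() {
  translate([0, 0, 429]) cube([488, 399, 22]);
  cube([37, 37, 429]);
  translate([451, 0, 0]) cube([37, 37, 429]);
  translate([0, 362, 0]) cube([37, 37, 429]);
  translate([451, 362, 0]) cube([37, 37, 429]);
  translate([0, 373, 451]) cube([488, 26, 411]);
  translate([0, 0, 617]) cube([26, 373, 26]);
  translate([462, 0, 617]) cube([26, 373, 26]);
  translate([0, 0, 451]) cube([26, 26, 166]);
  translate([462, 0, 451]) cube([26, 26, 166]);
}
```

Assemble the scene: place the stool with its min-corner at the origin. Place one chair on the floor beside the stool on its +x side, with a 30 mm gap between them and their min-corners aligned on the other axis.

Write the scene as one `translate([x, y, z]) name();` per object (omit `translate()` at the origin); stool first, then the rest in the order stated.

stool();
translate([303, 0, 0]) chair();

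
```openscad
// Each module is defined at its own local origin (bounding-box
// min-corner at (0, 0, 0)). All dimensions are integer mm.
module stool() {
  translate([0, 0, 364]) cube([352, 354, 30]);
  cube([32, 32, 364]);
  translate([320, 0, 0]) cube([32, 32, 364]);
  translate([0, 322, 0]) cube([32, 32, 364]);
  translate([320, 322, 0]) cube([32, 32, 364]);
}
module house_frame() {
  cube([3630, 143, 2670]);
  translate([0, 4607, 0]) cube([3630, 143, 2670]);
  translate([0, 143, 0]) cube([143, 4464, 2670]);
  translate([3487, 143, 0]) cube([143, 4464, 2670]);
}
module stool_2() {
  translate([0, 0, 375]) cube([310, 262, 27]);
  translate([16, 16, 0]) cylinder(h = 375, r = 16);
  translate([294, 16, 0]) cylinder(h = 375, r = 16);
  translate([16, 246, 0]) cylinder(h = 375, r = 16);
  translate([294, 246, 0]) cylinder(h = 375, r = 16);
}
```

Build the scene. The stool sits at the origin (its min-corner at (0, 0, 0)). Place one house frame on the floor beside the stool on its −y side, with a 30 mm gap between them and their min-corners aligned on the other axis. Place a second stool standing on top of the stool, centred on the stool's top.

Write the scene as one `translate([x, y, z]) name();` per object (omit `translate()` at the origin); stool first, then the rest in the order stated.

stool();
translate([0, -4780, 0]) house_frame();
translate([21, 46, 394]) stool_2();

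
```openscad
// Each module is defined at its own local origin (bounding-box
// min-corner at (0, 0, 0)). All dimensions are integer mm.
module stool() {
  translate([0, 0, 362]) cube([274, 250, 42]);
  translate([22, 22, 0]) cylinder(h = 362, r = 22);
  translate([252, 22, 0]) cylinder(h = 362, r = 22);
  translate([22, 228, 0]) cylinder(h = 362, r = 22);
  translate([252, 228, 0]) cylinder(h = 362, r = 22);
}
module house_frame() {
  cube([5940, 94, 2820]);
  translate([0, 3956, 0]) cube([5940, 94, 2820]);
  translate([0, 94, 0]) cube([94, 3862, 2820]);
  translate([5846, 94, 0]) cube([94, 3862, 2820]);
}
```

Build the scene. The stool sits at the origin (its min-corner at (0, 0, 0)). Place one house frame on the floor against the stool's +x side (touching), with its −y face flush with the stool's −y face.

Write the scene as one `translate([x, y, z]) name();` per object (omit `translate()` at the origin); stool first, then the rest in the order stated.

stool();
translate([274, 0, 0]) house_frame();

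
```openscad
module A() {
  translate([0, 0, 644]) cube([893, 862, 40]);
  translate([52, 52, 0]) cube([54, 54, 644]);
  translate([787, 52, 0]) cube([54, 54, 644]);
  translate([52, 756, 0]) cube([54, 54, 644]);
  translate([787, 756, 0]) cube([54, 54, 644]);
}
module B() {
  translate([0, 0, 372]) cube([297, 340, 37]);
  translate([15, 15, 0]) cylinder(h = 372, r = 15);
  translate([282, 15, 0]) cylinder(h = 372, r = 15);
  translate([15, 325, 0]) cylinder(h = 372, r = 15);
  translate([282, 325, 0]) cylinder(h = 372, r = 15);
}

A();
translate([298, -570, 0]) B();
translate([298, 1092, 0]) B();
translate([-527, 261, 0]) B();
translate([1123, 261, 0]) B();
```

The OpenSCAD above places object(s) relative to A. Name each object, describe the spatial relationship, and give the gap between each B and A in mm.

Each stool's nearest face is 230 mm from the table's bounding box.

A is a table. B is a stool. Four stools sit around the table at the −y, +y, −x, +x sides. The gap between each stool and the table is 230 mm.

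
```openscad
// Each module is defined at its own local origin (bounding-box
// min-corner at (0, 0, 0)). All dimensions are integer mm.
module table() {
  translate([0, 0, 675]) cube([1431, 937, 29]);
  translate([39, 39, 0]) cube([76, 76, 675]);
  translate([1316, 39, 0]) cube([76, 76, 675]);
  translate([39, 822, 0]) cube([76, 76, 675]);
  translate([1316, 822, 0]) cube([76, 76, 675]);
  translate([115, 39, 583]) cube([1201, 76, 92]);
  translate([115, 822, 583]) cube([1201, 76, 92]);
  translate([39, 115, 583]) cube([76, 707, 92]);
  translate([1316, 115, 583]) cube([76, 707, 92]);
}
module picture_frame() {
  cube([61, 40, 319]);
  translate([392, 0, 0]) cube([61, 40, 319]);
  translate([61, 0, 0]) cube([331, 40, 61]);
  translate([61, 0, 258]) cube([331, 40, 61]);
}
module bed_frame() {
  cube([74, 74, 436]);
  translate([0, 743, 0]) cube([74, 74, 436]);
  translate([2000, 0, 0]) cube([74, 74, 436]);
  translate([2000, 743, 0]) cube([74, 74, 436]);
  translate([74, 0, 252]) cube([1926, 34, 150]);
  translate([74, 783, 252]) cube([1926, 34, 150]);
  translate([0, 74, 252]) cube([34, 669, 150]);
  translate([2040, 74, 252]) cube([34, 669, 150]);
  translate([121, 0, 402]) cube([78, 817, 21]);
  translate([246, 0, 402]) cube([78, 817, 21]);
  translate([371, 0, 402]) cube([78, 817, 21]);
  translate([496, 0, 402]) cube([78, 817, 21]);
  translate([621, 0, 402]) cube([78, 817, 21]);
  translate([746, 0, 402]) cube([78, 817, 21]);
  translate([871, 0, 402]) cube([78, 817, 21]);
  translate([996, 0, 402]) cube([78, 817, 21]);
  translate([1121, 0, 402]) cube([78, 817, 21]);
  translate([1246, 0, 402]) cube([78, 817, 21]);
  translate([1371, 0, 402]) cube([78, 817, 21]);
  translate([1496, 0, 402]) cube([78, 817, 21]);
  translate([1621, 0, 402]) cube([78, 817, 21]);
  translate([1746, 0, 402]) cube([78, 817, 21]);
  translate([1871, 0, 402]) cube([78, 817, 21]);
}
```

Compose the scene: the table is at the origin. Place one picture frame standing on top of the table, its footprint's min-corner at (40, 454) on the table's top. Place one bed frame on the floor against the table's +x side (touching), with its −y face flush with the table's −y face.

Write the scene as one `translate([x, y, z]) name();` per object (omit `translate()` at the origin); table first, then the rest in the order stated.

table();
translate([40, 454, 704]) picture_frame();
translate([1431, 0, 0]) bed_frame();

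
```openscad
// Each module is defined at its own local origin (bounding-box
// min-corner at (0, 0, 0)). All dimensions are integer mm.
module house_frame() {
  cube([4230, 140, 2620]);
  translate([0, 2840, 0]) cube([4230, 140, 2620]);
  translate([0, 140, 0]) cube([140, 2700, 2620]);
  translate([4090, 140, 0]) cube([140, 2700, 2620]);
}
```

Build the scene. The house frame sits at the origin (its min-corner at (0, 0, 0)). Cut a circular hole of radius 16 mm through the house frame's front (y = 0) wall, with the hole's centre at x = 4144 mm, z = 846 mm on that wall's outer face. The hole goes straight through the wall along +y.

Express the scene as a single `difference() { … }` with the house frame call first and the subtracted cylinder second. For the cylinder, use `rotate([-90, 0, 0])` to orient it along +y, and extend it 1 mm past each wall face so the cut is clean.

difference() {
  house_frame();
  translate([4144, -1, 846]) rotate([-90, 0, 0]) cylinder(h = 142, r = 16);
}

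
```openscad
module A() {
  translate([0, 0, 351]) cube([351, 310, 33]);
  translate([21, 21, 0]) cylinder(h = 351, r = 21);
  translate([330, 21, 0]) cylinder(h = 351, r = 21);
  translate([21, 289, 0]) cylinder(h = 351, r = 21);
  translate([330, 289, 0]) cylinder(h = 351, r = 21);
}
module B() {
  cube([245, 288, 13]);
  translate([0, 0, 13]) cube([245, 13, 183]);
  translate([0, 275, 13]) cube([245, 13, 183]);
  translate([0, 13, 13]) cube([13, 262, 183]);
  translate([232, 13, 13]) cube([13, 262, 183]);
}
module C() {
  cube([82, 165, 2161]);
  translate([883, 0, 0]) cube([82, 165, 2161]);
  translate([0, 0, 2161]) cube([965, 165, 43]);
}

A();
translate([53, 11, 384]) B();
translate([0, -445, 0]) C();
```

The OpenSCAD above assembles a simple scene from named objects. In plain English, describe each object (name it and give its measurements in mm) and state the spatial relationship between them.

A is a four-legged stool. The seat is a 351×310×33 mm slab whose top surface is at z = 384 mm; four round legs, each 42 mm in diameter, run from the floor (z = 0) to the underside of the seat, each leg's axis is inset half a diameter from the nearest pair of seat edges (so the leg's bounding box is flush with the corner).

B is an open storage box with external size 245×288×196 mm and wall thickness 13 mm (the base is also 13 mm thick). The base covers the whole footprint; the four walls stand on the base, with the y-facing walls full-width and the x-facing walls fitting between their inner faces.

C is a rectangular door frame: two vertical jambs of 82×165 mm section, 2161 mm tall, with a clear opening 801 mm wide between their inner faces. A header 43 mm tall and 165 mm deep lies on top of the jambs and spans the full outside width.

The open box is on top of the stool, centred. The door frame is on the floor beside the stool on its −y side.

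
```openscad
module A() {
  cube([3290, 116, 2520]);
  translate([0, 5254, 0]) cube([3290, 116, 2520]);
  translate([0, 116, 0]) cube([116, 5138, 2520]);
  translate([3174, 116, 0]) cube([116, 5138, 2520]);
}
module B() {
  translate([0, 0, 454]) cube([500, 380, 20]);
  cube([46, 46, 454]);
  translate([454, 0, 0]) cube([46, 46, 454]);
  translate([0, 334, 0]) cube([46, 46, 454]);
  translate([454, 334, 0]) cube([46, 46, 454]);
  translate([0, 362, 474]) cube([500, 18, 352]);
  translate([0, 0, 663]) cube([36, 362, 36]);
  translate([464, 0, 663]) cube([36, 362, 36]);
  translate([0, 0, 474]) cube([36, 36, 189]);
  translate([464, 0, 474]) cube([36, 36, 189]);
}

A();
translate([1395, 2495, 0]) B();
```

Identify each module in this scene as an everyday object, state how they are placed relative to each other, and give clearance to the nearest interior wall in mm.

A is a house frame. B is a chair. The chair sits inside the house frame, centred. The clearance to the nearest interior wall is 1279 mm.

Clearances: x = 1279, y = 2379; minimum 1279 mm.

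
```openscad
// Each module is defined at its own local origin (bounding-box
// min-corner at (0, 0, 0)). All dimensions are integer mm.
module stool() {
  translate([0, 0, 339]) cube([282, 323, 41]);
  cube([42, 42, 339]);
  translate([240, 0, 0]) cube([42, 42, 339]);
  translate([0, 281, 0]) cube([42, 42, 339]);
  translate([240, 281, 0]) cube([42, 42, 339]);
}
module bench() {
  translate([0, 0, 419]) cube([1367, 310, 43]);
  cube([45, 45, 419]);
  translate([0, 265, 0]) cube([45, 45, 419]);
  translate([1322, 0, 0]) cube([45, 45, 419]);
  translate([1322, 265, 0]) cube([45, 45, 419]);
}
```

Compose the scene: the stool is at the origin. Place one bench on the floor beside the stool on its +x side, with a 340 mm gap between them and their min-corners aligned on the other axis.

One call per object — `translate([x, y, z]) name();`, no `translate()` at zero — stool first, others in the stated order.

stool();
translate([622, 0, 0]) bench();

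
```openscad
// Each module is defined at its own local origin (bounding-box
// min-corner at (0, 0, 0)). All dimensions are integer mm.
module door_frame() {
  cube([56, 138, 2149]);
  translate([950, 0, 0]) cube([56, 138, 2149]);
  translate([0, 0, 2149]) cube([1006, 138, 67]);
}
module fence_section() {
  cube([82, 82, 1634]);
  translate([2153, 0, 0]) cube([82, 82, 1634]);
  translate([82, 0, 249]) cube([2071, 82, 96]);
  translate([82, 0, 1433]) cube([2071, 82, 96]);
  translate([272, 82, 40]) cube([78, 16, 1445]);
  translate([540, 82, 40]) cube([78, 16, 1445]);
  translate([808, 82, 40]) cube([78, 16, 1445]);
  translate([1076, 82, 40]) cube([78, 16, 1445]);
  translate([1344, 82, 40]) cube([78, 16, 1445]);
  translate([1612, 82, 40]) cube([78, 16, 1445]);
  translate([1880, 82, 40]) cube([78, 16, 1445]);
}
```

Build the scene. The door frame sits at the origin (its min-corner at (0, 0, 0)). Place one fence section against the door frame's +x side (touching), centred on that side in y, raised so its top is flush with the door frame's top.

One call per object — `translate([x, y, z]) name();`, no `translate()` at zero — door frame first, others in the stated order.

door_frame();
translate([1006, 20, 582]) fence_section();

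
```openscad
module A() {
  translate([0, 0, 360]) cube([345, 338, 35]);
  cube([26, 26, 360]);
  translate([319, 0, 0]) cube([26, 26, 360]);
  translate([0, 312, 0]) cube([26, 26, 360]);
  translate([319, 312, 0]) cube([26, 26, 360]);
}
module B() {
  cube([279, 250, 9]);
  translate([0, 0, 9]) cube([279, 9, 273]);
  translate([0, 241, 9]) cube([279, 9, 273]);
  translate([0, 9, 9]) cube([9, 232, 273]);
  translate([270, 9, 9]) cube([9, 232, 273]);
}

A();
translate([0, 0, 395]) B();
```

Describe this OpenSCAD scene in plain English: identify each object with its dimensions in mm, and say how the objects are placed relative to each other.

A is a simple wooden stool: a rectangular seat 345 mm (x) by 338 mm (y), 35 mm thick, top face at z = 395 mm, on four square legs, each 26×26 mm in cross-section. The legs rest on z = 0, each flush with a corner of the seat.

B is an open storage box with external size 279×250×282 mm and wall thickness 9 mm (the base is also 9 mm thick). The base covers the whole footprint; the four walls stand on the base, with the y-facing walls full-width and the x-facing walls fitting between their inner faces.

The open box is on top of the stool.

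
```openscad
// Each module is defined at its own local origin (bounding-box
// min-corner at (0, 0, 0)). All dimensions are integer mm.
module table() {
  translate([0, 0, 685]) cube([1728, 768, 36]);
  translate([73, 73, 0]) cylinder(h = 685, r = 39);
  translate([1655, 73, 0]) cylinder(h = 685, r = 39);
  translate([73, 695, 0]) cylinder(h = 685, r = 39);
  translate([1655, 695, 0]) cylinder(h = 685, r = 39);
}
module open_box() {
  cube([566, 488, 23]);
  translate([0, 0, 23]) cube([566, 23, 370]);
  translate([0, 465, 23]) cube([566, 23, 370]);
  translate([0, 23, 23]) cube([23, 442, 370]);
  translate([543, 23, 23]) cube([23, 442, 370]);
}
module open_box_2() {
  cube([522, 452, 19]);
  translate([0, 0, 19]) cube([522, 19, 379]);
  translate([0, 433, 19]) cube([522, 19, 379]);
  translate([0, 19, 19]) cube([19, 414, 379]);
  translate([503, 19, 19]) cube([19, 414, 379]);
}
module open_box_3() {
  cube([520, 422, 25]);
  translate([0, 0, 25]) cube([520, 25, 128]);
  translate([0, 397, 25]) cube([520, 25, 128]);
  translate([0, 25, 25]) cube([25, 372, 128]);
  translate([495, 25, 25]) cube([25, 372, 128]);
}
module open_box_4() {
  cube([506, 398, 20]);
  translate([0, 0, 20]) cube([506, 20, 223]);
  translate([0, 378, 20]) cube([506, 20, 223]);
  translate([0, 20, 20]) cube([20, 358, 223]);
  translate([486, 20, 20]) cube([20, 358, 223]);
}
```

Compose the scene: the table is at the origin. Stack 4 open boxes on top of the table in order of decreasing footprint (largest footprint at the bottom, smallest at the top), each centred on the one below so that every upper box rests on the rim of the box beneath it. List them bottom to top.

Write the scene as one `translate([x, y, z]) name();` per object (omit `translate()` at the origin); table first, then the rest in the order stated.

table();
translate([581, 140, 721]) open_box();
translate([603, 158, 1114]) open_box_2();
translate([604, 173, 1512]) open_box_3();
translate([611, 185, 1665]) open_box_4();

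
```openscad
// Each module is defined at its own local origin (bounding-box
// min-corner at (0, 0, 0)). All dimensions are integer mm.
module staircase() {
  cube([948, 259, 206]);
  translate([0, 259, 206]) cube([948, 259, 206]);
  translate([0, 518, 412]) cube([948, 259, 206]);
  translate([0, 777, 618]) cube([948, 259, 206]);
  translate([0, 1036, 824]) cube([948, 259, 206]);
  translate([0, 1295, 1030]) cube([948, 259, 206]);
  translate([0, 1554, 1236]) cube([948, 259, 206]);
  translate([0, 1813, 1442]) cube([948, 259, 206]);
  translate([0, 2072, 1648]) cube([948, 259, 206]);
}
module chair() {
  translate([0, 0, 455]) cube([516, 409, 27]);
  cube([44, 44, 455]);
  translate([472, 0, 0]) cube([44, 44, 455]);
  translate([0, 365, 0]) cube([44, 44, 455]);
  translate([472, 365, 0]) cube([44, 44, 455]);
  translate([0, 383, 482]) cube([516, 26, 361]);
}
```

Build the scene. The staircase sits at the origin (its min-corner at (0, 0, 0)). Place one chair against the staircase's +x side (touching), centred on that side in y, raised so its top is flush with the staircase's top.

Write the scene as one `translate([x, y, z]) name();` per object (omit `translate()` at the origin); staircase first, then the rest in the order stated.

staircase();
translate([948, 961, 1011]) chair();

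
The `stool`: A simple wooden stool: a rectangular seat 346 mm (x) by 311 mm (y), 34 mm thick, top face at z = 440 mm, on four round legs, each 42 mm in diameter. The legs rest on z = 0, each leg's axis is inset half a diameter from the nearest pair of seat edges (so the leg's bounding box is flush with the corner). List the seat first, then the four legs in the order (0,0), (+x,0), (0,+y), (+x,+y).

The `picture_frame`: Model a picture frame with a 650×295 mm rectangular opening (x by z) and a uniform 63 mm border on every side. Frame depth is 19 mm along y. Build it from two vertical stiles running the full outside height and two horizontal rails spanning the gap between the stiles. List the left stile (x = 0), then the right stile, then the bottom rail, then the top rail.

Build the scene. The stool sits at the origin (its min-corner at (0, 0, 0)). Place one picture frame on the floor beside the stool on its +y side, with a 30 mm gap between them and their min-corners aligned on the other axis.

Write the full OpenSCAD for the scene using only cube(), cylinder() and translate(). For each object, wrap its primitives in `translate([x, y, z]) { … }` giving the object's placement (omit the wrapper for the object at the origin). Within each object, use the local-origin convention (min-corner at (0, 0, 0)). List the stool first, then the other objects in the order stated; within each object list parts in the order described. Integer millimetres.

translate([0, 0, 406]) cube([346, 311, 34]);
translate([21, 21, 0]) cylinder(h = 406, r = 21);
translate([325, 21, 0]) cylinder(h = 406, r = 21);
translate([21, 290, 0]) cylinder(h = 406, r = 21);
translate([325, 290, 0]) cylinder(h = 406, r = 21);
translate([0, 341, 0]) {
  cube([63, 19, 421]);
  translate([713, 0, 0]) cube([63, 19, 421]);
  translate([63, 0, 0]) cube([650, 19, 63]);
  translate([63, 0, 358]) cube([650, 19, 63]);
}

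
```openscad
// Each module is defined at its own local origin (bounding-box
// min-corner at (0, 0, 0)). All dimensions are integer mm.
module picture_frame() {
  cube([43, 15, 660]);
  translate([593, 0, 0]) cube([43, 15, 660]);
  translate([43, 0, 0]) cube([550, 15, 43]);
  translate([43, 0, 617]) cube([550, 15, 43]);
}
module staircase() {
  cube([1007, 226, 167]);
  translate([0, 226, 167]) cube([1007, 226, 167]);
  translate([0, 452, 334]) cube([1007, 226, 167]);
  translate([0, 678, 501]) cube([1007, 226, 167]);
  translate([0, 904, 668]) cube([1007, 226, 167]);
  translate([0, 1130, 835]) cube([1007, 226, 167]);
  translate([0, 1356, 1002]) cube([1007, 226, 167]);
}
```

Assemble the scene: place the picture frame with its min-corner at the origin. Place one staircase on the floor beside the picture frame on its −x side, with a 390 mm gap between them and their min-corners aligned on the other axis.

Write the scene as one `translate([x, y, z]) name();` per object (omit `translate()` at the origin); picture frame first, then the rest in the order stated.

picture_frame();
translate([-1397, 0, 0]) staircase();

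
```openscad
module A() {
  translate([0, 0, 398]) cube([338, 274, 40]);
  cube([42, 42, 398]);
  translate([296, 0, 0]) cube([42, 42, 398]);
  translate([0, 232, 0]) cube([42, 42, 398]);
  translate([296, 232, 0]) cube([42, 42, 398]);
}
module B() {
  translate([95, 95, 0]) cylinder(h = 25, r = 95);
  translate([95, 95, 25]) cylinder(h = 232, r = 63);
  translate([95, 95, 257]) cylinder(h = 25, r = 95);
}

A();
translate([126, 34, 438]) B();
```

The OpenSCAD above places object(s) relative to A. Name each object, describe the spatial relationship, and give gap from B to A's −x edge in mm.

A is a stool. B is a spool. The spool is on top of the stool. The gap from the spool to the stool's −x edge is 126 mm.

The spool's min-x is at 126; the stool's min-x is 0; gap = 126 mm.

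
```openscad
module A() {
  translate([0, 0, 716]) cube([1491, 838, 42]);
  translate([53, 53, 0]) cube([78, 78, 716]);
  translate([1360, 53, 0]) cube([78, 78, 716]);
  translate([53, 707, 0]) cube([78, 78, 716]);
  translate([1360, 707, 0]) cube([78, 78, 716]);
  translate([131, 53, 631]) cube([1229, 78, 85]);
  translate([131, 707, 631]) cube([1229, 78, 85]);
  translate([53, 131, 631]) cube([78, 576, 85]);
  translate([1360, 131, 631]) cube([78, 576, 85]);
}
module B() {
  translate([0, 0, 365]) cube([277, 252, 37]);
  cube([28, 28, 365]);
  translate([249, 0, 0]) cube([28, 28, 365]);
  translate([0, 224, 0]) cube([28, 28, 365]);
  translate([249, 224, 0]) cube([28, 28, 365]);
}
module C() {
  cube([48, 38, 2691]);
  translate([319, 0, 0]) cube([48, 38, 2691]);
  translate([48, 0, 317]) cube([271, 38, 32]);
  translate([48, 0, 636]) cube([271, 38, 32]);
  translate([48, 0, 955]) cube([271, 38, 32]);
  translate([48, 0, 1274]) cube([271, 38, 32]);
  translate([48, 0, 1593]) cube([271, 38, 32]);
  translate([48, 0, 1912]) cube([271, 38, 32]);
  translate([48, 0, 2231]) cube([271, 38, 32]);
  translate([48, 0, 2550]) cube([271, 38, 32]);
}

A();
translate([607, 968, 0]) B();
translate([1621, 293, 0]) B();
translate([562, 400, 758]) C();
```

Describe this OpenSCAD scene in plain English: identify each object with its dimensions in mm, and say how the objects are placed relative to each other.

A is a table with a 1491×838 mm rectangular top, 42 mm thick, top surface at z = 758 mm, supported by four 78×78 mm square legs, each inset 53 mm from the nearest pair of top edges, running from the floor. Four apron rails, 78 mm thick and 85 mm tall, run between adjacent legs with their top edges flush with the underside of the top and their outer faces flush with the legs' outer faces.

B is a four-legged stool. The seat is a 277×252×37 mm slab whose top surface is at z = 402 mm; four square legs, each 28×28 mm in cross-section, run from the floor (z = 0) to the underside of the seat, each flush with a corner of the seat.

C is a straight ladder. Two 48×38 mm vertical rails, 2691 mm tall, stand 367 mm apart (outside-to-outside) with their front faces coplanar on the −y side. 8 rungs, each 38 mm deep and 32 mm tall, span between the inner faces of the rails, front faces flush with the rails. The lowest rung's underside is at z = 317 mm and rungs are spaced 319 mm apart (underside to underside).

Two stools sit around the table at the +y, +x sides. The ladder is on top of the table, centred.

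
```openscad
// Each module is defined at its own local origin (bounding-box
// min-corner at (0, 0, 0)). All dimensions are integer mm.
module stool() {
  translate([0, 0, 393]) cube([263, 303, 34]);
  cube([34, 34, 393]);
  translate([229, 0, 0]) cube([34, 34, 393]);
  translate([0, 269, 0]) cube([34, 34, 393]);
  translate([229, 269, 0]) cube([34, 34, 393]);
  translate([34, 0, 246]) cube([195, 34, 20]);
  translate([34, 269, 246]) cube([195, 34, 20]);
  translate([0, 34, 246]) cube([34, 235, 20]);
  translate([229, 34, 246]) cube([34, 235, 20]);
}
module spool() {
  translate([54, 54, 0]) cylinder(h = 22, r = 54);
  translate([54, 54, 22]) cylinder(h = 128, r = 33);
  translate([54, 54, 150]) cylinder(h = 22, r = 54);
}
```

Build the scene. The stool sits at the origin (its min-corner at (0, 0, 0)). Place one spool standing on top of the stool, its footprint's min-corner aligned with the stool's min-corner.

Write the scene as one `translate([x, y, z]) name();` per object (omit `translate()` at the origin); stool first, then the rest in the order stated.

stool();
translate([0, 0, 427]) spool();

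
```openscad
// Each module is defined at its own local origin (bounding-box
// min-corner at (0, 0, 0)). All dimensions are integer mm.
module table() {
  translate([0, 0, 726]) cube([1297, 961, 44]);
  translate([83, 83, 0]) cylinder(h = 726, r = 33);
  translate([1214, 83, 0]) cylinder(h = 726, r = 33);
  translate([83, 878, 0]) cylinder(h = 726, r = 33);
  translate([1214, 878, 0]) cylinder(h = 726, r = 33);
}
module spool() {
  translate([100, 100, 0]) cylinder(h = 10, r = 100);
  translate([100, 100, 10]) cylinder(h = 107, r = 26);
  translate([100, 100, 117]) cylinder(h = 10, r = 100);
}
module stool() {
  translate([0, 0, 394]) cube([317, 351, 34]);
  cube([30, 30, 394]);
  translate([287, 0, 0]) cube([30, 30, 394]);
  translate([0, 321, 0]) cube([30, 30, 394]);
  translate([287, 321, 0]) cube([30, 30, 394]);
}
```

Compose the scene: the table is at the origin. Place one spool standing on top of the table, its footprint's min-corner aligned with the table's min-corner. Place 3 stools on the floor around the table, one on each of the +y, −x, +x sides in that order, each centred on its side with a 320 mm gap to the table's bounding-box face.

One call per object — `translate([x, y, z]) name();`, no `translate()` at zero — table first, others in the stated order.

table();
translate([0, 0, 770]) spool();
translate([490, 1281, 0]) stool();
translate([-637, 305, 0]) stool();
translate([1617, 305, 0]) stool();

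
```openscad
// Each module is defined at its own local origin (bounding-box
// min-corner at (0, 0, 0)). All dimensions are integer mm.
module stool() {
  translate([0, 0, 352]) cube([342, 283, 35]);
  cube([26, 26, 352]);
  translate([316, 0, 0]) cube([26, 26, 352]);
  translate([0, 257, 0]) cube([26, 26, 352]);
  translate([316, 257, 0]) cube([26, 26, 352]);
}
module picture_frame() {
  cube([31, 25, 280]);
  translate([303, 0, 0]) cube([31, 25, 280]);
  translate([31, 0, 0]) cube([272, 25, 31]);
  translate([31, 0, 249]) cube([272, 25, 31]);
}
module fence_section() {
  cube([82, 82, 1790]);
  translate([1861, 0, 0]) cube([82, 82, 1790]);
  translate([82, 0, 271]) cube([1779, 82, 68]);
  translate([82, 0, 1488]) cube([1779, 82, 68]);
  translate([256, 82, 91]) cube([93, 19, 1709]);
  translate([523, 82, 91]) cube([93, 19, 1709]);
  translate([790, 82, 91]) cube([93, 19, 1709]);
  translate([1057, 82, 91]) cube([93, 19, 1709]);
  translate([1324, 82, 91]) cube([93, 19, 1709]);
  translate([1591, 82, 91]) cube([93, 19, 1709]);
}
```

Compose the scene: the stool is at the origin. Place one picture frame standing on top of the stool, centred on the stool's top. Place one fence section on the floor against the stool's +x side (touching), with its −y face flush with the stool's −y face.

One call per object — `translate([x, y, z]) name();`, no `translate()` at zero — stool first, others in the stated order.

stool();
translate([4, 129, 387]) picture_frame();
translate([342, 0, 0]) fence_section();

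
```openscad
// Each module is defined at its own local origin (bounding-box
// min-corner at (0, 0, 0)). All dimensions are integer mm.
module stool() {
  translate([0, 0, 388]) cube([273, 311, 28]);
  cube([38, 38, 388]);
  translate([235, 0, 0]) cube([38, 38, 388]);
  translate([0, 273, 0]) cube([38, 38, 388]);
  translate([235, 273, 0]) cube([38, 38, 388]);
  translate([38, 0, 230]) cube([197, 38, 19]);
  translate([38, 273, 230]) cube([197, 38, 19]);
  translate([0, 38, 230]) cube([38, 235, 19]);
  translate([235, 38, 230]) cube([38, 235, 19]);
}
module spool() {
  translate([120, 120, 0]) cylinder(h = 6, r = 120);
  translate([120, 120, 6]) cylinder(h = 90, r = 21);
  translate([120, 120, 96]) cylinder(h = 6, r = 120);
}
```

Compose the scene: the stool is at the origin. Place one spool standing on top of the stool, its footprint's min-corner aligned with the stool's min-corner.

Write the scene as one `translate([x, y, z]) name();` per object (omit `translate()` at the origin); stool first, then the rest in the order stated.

stool();
translate([0, 0, 416]) spool();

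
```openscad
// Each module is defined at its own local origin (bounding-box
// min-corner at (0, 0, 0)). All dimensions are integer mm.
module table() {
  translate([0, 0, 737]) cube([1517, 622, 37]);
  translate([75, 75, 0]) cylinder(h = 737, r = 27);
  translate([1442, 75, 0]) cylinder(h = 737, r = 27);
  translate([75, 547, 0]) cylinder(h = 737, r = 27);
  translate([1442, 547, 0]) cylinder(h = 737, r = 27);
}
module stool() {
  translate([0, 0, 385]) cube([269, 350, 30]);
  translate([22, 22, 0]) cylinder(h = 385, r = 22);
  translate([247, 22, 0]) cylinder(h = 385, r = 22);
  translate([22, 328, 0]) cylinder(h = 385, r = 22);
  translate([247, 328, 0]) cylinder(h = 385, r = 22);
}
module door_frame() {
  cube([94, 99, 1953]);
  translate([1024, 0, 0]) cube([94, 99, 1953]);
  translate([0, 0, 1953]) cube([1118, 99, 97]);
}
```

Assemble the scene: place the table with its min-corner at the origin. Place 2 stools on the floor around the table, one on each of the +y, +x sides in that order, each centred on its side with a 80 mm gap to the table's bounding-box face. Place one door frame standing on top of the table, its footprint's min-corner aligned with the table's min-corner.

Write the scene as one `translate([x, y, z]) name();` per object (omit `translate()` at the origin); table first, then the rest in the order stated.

table();
translate([624, 702, 0]) stool();
translate([1597, 136, 0]) stool();
translate([0, 0, 774]) door_frame();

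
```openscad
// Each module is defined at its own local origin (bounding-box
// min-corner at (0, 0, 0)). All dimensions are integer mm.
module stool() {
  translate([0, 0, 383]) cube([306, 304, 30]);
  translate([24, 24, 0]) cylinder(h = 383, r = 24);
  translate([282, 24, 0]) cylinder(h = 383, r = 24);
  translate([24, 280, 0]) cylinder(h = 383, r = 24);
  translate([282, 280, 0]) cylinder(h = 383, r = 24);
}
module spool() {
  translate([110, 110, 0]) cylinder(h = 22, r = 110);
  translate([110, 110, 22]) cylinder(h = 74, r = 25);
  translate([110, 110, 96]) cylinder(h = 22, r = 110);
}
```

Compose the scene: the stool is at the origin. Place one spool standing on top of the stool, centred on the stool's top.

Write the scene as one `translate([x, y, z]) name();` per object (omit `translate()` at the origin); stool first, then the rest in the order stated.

stool();
translate([43, 42, 413]) spool();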